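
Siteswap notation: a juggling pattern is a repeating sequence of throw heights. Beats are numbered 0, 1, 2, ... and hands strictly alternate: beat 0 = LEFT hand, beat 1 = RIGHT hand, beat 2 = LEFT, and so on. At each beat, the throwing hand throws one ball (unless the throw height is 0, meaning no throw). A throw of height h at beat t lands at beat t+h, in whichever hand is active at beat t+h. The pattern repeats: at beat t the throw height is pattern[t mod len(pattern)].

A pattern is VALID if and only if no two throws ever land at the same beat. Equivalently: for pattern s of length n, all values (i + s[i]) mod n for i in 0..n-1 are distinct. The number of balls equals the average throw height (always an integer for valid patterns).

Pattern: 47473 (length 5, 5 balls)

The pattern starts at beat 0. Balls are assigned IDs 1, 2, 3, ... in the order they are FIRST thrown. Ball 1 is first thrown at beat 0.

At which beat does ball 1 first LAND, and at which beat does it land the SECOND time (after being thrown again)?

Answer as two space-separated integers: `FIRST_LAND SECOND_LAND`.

Answer: 4 7

Derivation:
Beat 0 (L): throw ball1 h=4 -> lands@4:L; in-air after throw: [b1@4:L]
Beat 1 (R): throw ball2 h=7 -> lands@8:L; in-air after throw: [b1@4:L b2@8:L]
Beat 2 (L): throw ball3 h=4 -> lands@6:L; in-air after throw: [b1@4:L b3@6:L b2@8:L]
Beat 3 (R): throw ball4 h=7 -> lands@10:L; in-air after throw: [b1@4:L b3@6:L b2@8:L b4@10:L]
Beat 4 (L): throw ball1 h=3 -> lands@7:R; in-air after throw: [b3@6:L b1@7:R b2@8:L b4@10:L]
Beat 5 (R): throw ball5 h=4 -> lands@9:R; in-air after throw: [b3@6:L b1@7:R b2@8:L b5@9:R b4@10:L]
Beat 6 (L): throw ball3 h=7 -> lands@13:R; in-air after throw: [b1@7:R b2@8:L b5@9:R b4@10:L b3@13:R]
Beat 7 (R): throw ball1 h=4 -> lands@11:R; in-air after throw: [b2@8:L b5@9:R b4@10:L b1@11:R b3@13:R]
Ball 1: thrown@0 h=4 -> first land @4; rethrown@4 h=3 -> second land @7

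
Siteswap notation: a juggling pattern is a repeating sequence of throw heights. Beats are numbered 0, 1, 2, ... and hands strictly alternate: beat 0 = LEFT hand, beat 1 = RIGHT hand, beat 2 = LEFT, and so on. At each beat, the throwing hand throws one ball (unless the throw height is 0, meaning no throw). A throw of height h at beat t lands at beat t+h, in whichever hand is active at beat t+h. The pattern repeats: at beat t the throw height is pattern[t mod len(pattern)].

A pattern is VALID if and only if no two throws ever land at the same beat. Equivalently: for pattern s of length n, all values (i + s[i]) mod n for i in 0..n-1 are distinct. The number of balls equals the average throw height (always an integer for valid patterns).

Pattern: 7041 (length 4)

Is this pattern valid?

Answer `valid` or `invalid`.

Answer: valid

Derivation:
i=0: (i + s[i]) mod n = (0 + 7) mod 4 = 3
i=1: (i + s[i]) mod n = (1 + 0) mod 4 = 1
i=2: (i + s[i]) mod n = (2 + 4) mod 4 = 2
i=3: (i + s[i]) mod n = (3 + 1) mod 4 = 0
Residues: [3, 1, 2, 0], distinct: True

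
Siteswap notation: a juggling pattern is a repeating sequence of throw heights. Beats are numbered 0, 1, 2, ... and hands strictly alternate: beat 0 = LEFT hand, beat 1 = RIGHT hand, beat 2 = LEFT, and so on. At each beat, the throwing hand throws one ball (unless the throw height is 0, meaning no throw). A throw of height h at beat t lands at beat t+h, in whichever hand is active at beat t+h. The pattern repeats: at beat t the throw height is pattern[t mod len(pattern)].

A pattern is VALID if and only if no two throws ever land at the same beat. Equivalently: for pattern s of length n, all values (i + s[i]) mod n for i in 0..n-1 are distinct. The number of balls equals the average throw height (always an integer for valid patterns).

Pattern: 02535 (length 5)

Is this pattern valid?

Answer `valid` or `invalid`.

Answer: valid

Derivation:
i=0: (i + s[i]) mod n = (0 + 0) mod 5 = 0
i=1: (i + s[i]) mod n = (1 + 2) mod 5 = 3
i=2: (i + s[i]) mod n = (2 + 5) mod 5 = 2
i=3: (i + s[i]) mod n = (3 + 3) mod 5 = 1
i=4: (i + s[i]) mod n = (4 + 5) mod 5 = 4
Residues: [0, 3, 2, 1, 4], distinct: True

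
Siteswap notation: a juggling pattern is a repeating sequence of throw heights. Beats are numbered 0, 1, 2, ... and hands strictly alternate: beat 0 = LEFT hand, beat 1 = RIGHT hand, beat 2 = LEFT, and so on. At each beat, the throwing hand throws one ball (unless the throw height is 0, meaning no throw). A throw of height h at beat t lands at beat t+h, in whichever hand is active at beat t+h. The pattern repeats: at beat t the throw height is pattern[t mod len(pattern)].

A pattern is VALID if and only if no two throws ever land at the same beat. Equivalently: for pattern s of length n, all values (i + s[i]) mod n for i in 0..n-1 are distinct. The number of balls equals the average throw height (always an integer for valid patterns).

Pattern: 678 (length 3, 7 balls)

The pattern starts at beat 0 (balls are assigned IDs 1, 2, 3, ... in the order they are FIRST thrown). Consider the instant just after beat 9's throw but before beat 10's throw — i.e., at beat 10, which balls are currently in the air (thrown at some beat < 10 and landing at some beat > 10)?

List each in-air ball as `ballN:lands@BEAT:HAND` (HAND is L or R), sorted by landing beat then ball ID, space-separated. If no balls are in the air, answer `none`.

Beat 0 (L): throw ball1 h=6 -> lands@6:L; in-air after throw: [b1@6:L]
Beat 1 (R): throw ball2 h=7 -> lands@8:L; in-air after throw: [b1@6:L b2@8:L]
Beat 2 (L): throw ball3 h=8 -> lands@10:L; in-air after throw: [b1@6:L b2@8:L b3@10:L]
Beat 3 (R): throw ball4 h=6 -> lands@9:R; in-air after throw: [b1@6:L b2@8:L b4@9:R b3@10:L]
Beat 4 (L): throw ball5 h=7 -> lands@11:R; in-air after throw: [b1@6:L b2@8:L b4@9:R b3@10:L b5@11:R]
Beat 5 (R): throw ball6 h=8 -> lands@13:R; in-air after throw: [b1@6:L b2@8:L b4@9:R b3@10:L b5@11:R b6@13:R]
Beat 6 (L): throw ball1 h=6 -> lands@12:L; in-air after throw: [b2@8:L b4@9:R b3@10:L b5@11:R b1@12:L b6@13:R]
Beat 7 (R): throw ball7 h=7 -> lands@14:L; in-air after throw: [b2@8:L b4@9:R b3@10:L b5@11:R b1@12:L b6@13:R b7@14:L]
Beat 8 (L): throw ball2 h=8 -> lands@16:L; in-air after throw: [b4@9:R b3@10:L b5@11:R b1@12:L b6@13:R b7@14:L b2@16:L]
Beat 9 (R): throw ball4 h=6 -> lands@15:R; in-air after throw: [b3@10:L b5@11:R b1@12:L b6@13:R b7@14:L b4@15:R b2@16:L]
Beat 10 (L): throw ball3 h=7 -> lands@17:R; in-air after throw: [b5@11:R b1@12:L b6@13:R b7@14:L b4@15:R b2@16:L b3@17:R]

Answer: ball5:lands@11:R ball1:lands@12:L ball6:lands@13:R ball7:lands@14:L ball4:lands@15:R ball2:lands@16:L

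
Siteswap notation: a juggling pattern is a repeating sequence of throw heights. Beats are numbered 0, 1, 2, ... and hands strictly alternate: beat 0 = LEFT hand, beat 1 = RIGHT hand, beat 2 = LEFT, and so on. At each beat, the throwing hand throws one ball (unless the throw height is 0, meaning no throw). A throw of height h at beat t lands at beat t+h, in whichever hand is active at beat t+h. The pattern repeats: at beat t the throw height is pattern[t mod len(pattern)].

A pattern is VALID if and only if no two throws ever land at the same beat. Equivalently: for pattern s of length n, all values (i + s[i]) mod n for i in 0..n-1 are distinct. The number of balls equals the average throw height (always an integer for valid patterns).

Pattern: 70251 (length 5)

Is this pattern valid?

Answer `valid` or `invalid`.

Answer: valid

Derivation:
i=0: (i + s[i]) mod n = (0 + 7) mod 5 = 2
i=1: (i + s[i]) mod n = (1 + 0) mod 5 = 1
i=2: (i + s[i]) mod n = (2 + 2) mod 5 = 4
i=3: (i + s[i]) mod n = (3 + 5) mod 5 = 3
i=4: (i + s[i]) mod n = (4 + 1) mod 5 = 0
Residues: [2, 1, 4, 3, 0], distinct: True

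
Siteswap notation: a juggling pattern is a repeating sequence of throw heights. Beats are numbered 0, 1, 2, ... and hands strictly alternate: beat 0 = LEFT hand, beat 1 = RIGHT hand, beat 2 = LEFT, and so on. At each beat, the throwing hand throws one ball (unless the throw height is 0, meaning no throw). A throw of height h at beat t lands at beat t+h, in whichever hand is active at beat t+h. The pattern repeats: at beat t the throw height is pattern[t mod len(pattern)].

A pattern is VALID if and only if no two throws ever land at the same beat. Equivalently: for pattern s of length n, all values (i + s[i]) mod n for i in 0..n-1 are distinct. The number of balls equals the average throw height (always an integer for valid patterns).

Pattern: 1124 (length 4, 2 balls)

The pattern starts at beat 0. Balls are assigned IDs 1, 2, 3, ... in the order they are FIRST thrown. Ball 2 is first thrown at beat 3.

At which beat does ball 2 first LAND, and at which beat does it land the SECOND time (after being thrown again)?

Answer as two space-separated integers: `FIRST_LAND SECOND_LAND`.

Beat 0 (L): throw ball1 h=1 -> lands@1:R; in-air after throw: [b1@1:R]
Beat 1 (R): throw ball1 h=1 -> lands@2:L; in-air after throw: [b1@2:L]
Beat 2 (L): throw ball1 h=2 -> lands@4:L; in-air after throw: [b1@4:L]
Beat 3 (R): throw ball2 h=4 -> lands@7:R; in-air after throw: [b1@4:L b2@7:R]
Beat 4 (L): throw ball1 h=1 -> lands@5:R; in-air after throw: [b1@5:R b2@7:R]
Beat 5 (R): throw ball1 h=1 -> lands@6:L; in-air after throw: [b1@6:L b2@7:R]
Beat 6 (L): throw ball1 h=2 -> lands@8:L; in-air after throw: [b2@7:R b1@8:L]
Beat 7 (R): throw ball2 h=4 -> lands@11:R; in-air after throw: [b1@8:L b2@11:R]
Beat 8 (L): throw ball1 h=1 -> lands@9:R; in-air after throw: [b1@9:R b2@11:R]
Beat 9 (R): throw ball1 h=1 -> lands@10:L; in-air after throw: [b1@10:L b2@11:R]
Beat 10 (L): throw ball1 h=2 -> lands@12:L; in-air after throw: [b2@11:R b1@12:L]
Beat 11 (R): throw ball2 h=4 -> lands@15:R; in-air after throw: [b1@12:L b2@15:R]
Ball 2: thrown@3 h=4 -> first land @7; rethrown@7 h=4 -> second land @11

Answer: 7 11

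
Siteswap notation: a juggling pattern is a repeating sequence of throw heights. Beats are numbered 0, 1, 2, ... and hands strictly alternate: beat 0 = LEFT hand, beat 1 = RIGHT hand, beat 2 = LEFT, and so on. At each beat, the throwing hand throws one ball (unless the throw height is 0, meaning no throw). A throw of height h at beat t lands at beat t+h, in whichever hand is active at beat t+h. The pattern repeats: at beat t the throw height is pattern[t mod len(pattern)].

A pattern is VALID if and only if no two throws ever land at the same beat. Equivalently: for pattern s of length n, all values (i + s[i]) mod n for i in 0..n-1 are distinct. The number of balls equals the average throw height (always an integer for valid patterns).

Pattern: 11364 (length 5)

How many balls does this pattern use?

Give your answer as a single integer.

Answer: 3

Derivation:
Pattern = [1, 1, 3, 6, 4], length n = 5
  position 0: throw height = 1, running sum = 1
  position 1: throw height = 1, running sum = 2
  position 2: throw height = 3, running sum = 5
  position 3: throw height = 6, running sum = 11
  position 4: throw height = 4, running sum = 15
Total sum = 15; balls = sum / n = 15 / 5 = 3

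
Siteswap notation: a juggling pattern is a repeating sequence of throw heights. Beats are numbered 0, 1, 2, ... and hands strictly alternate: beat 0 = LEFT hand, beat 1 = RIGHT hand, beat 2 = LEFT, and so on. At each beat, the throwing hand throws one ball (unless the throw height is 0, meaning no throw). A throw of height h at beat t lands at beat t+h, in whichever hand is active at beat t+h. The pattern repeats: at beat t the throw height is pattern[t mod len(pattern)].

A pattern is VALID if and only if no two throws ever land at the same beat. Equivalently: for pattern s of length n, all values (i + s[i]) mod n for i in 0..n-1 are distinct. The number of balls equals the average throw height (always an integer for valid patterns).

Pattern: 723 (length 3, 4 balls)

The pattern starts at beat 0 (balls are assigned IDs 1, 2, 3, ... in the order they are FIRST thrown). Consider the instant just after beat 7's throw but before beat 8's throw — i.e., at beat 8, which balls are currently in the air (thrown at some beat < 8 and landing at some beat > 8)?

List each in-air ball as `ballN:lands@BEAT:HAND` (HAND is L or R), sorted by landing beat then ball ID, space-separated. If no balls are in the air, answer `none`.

Beat 0 (L): throw ball1 h=7 -> lands@7:R; in-air after throw: [b1@7:R]
Beat 1 (R): throw ball2 h=2 -> lands@3:R; in-air after throw: [b2@3:R b1@7:R]
Beat 2 (L): throw ball3 h=3 -> lands@5:R; in-air after throw: [b2@3:R b3@5:R b1@7:R]
Beat 3 (R): throw ball2 h=7 -> lands@10:L; in-air after throw: [b3@5:R b1@7:R b2@10:L]
Beat 4 (L): throw ball4 h=2 -> lands@6:L; in-air after throw: [b3@5:R b4@6:L b1@7:R b2@10:L]
Beat 5 (R): throw ball3 h=3 -> lands@8:L; in-air after throw: [b4@6:L b1@7:R b3@8:L b2@10:L]
Beat 6 (L): throw ball4 h=7 -> lands@13:R; in-air after throw: [b1@7:R b3@8:L b2@10:L b4@13:R]
Beat 7 (R): throw ball1 h=2 -> lands@9:R; in-air after throw: [b3@8:L b1@9:R b2@10:L b4@13:R]
Beat 8 (L): throw ball3 h=3 -> lands@11:R; in-air after throw: [b1@9:R b2@10:L b3@11:R b4@13:R]

Answer: ball1:lands@9:R ball2:lands@10:L ball4:lands@13:R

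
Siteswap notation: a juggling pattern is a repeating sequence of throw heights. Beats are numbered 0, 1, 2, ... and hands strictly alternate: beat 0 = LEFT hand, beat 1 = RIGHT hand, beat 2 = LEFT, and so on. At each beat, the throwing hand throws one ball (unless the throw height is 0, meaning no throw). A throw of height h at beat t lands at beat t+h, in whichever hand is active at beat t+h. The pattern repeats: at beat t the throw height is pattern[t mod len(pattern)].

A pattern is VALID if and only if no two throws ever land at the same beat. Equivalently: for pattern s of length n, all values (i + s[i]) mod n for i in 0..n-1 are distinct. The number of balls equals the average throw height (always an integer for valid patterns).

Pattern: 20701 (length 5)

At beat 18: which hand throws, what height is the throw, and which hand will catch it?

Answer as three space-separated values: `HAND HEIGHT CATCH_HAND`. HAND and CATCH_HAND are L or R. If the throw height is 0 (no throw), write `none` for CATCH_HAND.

Answer: L 0 none

Derivation:
Beat 18: 18 mod 2 = 0, so hand = L
Throw height = pattern[18 mod 5] = pattern[3] = 0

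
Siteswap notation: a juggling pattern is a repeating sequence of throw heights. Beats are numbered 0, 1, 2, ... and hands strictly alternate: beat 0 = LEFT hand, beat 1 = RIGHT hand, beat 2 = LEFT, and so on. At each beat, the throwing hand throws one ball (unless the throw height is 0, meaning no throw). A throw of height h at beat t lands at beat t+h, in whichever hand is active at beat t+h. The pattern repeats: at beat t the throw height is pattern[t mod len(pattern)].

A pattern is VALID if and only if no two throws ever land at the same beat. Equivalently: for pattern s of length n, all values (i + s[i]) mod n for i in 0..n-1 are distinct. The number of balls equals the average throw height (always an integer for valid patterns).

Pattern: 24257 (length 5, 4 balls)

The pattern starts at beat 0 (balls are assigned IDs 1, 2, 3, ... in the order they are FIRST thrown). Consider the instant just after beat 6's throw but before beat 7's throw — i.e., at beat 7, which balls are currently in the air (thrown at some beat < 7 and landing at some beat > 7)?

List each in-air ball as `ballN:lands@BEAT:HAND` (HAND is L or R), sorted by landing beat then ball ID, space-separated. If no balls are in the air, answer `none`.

Beat 0 (L): throw ball1 h=2 -> lands@2:L; in-air after throw: [b1@2:L]
Beat 1 (R): throw ball2 h=4 -> lands@5:R; in-air after throw: [b1@2:L b2@5:R]
Beat 2 (L): throw ball1 h=2 -> lands@4:L; in-air after throw: [b1@4:L b2@5:R]
Beat 3 (R): throw ball3 h=5 -> lands@8:L; in-air after throw: [b1@4:L b2@5:R b3@8:L]
Beat 4 (L): throw ball1 h=7 -> lands@11:R; in-air after throw: [b2@5:R b3@8:L b1@11:R]
Beat 5 (R): throw ball2 h=2 -> lands@7:R; in-air after throw: [b2@7:R b3@8:L b1@11:R]
Beat 6 (L): throw ball4 h=4 -> lands@10:L; in-air after throw: [b2@7:R b3@8:L b4@10:L b1@11:R]
Beat 7 (R): throw ball2 h=2 -> lands@9:R; in-air after throw: [b3@8:L b2@9:R b4@10:L b1@11:R]

Answer: ball3:lands@8:L ball4:lands@10:L ball1:lands@11:R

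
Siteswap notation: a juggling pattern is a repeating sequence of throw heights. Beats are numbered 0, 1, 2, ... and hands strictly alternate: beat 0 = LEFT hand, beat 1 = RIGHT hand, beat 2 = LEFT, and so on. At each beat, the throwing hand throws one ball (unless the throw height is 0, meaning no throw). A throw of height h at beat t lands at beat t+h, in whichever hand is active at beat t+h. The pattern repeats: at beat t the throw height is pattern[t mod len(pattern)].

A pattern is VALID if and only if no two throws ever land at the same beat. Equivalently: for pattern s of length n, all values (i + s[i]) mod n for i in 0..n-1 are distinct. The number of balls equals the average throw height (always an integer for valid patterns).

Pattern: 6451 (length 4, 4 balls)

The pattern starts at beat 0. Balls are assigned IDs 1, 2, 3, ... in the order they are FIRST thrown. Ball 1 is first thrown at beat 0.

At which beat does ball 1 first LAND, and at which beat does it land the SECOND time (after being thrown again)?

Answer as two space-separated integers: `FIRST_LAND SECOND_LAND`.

Beat 0 (L): throw ball1 h=6 -> lands@6:L; in-air after throw: [b1@6:L]
Beat 1 (R): throw ball2 h=4 -> lands@5:R; in-air after throw: [b2@5:R b1@6:L]
Beat 2 (L): throw ball3 h=5 -> lands@7:R; in-air after throw: [b2@5:R b1@6:L b3@7:R]
Beat 3 (R): throw ball4 h=1 -> lands@4:L; in-air after throw: [b4@4:L b2@5:R b1@6:L b3@7:R]
Beat 4 (L): throw ball4 h=6 -> lands@10:L; in-air after throw: [b2@5:R b1@6:L b3@7:R b4@10:L]
Beat 5 (R): throw ball2 h=4 -> lands@9:R; in-air after throw: [b1@6:L b3@7:R b2@9:R b4@10:L]
Beat 6 (L): throw ball1 h=5 -> lands@11:R; in-air after throw: [b3@7:R b2@9:R b4@10:L b1@11:R]
Beat 7 (R): throw ball3 h=1 -> lands@8:L; in-air after throw: [b3@8:L b2@9:R b4@10:L b1@11:R]
Beat 8 (L): throw ball3 h=6 -> lands@14:L; in-air after throw: [b2@9:R b4@10:L b1@11:R b3@14:L]
Beat 9 (R): throw ball2 h=4 -> lands@13:R; in-air after throw: [b4@10:L b1@11:R b2@13:R b3@14:L]
Beat 10 (L): throw ball4 h=5 -> lands@15:R; in-air after throw: [b1@11:R b2@13:R b3@14:L b4@15:R]
Beat 11 (R): throw ball1 h=1 -> lands@12:L; in-air after throw: [b1@12:L b2@13:R b3@14:L b4@15:R]
Ball 1: thrown@0 h=6 -> first land @6; rethrown@6 h=5 -> second land @11

Answer: 6 11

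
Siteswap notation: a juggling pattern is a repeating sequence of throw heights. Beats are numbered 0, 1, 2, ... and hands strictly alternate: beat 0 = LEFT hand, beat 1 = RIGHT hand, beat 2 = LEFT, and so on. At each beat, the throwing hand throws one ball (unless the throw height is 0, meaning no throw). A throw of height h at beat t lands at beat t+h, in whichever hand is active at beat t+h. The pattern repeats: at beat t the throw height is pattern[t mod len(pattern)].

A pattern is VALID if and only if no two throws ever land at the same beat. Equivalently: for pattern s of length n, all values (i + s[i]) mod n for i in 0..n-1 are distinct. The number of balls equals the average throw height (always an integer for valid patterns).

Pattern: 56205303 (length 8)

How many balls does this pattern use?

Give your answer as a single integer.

Answer: 3

Derivation:
Pattern = [5, 6, 2, 0, 5, 3, 0, 3], length n = 8
  position 0: throw height = 5, running sum = 5
  position 1: throw height = 6, running sum = 11
  position 2: throw height = 2, running sum = 13
  position 3: throw height = 0, running sum = 13
  position 4: throw height = 5, running sum = 18
  position 5: throw height = 3, running sum = 21
  position 6: throw height = 0, running sum = 21
  position 7: throw height = 3, running sum = 24
Total sum = 24; balls = sum / n = 24 / 8 = 3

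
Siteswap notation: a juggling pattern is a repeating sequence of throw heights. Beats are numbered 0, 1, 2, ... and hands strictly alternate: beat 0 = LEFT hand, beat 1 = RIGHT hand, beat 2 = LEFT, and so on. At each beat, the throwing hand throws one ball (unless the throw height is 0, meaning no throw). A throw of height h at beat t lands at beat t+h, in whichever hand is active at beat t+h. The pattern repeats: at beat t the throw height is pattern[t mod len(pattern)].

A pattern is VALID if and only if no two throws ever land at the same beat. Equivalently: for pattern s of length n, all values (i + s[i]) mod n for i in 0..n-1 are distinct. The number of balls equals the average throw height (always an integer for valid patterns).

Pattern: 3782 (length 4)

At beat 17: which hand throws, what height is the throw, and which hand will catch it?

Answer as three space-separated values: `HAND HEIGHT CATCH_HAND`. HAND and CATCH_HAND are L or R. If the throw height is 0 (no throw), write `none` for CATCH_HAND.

Beat 17: 17 mod 2 = 1, so hand = R
Throw height = pattern[17 mod 4] = pattern[1] = 7
Lands at beat 17+7=24, 24 mod 2 = 0, so catch hand = L

Answer: R 7 L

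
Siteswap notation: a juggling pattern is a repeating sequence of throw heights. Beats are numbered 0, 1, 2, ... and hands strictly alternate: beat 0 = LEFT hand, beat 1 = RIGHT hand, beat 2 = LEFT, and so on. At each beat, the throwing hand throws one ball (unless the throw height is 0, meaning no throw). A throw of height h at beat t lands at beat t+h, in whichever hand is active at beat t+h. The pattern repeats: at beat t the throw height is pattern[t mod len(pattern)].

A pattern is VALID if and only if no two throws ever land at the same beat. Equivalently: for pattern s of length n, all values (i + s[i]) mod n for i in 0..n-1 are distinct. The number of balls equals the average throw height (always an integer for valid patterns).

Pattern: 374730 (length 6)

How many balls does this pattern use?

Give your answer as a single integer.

Answer: 4

Derivation:
Pattern = [3, 7, 4, 7, 3, 0], length n = 6
  position 0: throw height = 3, running sum = 3
  position 1: throw height = 7, running sum = 10
  position 2: throw height = 4, running sum = 14
  position 3: throw height = 7, running sum = 21
  position 4: throw height = 3, running sum = 24
  position 5: throw height = 0, running sum = 24
Total sum = 24; balls = sum / n = 24 / 6 = 4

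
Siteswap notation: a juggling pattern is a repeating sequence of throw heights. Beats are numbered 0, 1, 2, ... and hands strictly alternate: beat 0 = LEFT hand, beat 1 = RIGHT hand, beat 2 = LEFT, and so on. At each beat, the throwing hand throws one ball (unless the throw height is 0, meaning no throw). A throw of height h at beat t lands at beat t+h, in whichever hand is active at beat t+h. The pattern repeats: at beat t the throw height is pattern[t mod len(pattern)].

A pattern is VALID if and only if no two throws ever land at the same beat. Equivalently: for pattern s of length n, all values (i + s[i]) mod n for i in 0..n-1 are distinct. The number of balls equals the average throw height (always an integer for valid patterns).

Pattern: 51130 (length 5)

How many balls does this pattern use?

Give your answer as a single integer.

Pattern = [5, 1, 1, 3, 0], length n = 5
  position 0: throw height = 5, running sum = 5
  position 1: throw height = 1, running sum = 6
  position 2: throw height = 1, running sum = 7
  position 3: throw height = 3, running sum = 10
  position 4: throw height = 0, running sum = 10
Total sum = 10; balls = sum / n = 10 / 5 = 2

Answer: 2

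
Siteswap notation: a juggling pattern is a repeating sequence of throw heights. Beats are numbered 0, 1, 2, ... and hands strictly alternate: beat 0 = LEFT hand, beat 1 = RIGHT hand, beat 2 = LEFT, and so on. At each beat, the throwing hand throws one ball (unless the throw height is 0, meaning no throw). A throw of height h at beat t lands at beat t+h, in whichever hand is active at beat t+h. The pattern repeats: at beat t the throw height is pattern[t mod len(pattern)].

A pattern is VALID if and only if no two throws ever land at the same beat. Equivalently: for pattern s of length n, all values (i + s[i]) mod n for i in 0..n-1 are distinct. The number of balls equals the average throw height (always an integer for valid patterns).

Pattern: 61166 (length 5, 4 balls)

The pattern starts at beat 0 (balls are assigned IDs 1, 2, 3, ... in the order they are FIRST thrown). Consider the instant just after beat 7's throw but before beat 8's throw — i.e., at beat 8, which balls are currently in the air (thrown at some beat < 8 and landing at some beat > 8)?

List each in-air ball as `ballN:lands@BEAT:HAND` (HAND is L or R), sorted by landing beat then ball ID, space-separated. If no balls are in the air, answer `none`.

Answer: ball2:lands@9:R ball3:lands@10:L ball4:lands@11:R

Derivation:
Beat 0 (L): throw ball1 h=6 -> lands@6:L; in-air after throw: [b1@6:L]
Beat 1 (R): throw ball2 h=1 -> lands@2:L; in-air after throw: [b2@2:L b1@6:L]
Beat 2 (L): throw ball2 h=1 -> lands@3:R; in-air after throw: [b2@3:R b1@6:L]
Beat 3 (R): throw ball2 h=6 -> lands@9:R; in-air after throw: [b1@6:L b2@9:R]
Beat 4 (L): throw ball3 h=6 -> lands@10:L; in-air after throw: [b1@6:L b2@9:R b3@10:L]
Beat 5 (R): throw ball4 h=6 -> lands@11:R; in-air after throw: [b1@6:L b2@9:R b3@10:L b4@11:R]
Beat 6 (L): throw ball1 h=1 -> lands@7:R; in-air after throw: [b1@7:R b2@9:R b3@10:L b4@11:R]
Beat 7 (R): throw ball1 h=1 -> lands@8:L; in-air after throw: [b1@8:L b2@9:R b3@10:L b4@11:R]
Beat 8 (L): throw ball1 h=6 -> lands@14:L; in-air after throw: [b2@9:R b3@10:L b4@11:R b1@14:L]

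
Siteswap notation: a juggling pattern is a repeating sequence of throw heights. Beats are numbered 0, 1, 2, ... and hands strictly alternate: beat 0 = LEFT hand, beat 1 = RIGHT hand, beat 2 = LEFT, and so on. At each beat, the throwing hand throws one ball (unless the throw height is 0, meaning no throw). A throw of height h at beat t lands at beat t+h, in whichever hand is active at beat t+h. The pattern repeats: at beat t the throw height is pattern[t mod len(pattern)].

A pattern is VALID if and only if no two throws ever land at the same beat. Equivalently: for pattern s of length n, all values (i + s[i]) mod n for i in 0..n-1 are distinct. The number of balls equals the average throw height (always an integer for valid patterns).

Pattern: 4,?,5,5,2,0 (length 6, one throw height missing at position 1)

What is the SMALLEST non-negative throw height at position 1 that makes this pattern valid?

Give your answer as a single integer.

Answer: 2

Derivation:
i=0: (0 + 4) mod 6 = 4
i=1: s[i]=? (unknown)
i=2: (2 + 5) mod 6 = 1
i=3: (3 + 5) mod 6 = 2
i=4: (4 + 2) mod 6 = 0
i=5: (5 + 0) mod 6 = 5
Known residues: [0, 1, 2, 4, 5]; need a permutation of 0..5, so missing residue r = 3
Need (1 + s) mod 6 = 3; smallest s = (3 - 1) mod 6 = 2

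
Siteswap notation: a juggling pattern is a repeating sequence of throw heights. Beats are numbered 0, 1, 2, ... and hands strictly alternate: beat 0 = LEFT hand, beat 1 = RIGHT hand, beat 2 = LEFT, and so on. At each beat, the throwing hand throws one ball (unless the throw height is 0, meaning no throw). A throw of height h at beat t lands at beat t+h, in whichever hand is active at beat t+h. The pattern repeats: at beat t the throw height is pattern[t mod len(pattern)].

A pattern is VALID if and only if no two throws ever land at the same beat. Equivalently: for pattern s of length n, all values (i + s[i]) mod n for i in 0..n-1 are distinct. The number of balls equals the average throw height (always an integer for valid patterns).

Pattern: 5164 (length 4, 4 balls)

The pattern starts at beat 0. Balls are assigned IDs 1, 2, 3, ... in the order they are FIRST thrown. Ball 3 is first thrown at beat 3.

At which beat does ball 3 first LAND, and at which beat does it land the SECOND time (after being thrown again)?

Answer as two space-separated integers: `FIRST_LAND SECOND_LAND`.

Beat 0 (L): throw ball1 h=5 -> lands@5:R; in-air after throw: [b1@5:R]
Beat 1 (R): throw ball2 h=1 -> lands@2:L; in-air after throw: [b2@2:L b1@5:R]
Beat 2 (L): throw ball2 h=6 -> lands@8:L; in-air after throw: [b1@5:R b2@8:L]
Beat 3 (R): throw ball3 h=4 -> lands@7:R; in-air after throw: [b1@5:R b3@7:R b2@8:L]
Beat 4 (L): throw ball4 h=5 -> lands@9:R; in-air after throw: [b1@5:R b3@7:R b2@8:L b4@9:R]
Beat 5 (R): throw ball1 h=1 -> lands@6:L; in-air after throw: [b1@6:L b3@7:R b2@8:L b4@9:R]
Beat 6 (L): throw ball1 h=6 -> lands@12:L; in-air after throw: [b3@7:R b2@8:L b4@9:R b1@12:L]
Beat 7 (R): throw ball3 h=4 -> lands@11:R; in-air after throw: [b2@8:L b4@9:R b3@11:R b1@12:L]
Beat 8 (L): throw ball2 h=5 -> lands@13:R; in-air after throw: [b4@9:R b3@11:R b1@12:L b2@13:R]
Beat 9 (R): throw ball4 h=1 -> lands@10:L; in-air after throw: [b4@10:L b3@11:R b1@12:L b2@13:R]
Beat 10 (L): throw ball4 h=6 -> lands@16:L; in-air after throw: [b3@11:R b1@12:L b2@13:R b4@16:L]
Beat 11 (R): throw ball3 h=4 -> lands@15:R; in-air after throw: [b1@12:L b2@13:R b3@15:R b4@16:L]
Ball 3: thrown@3 h=4 -> first land @7; rethrown@7 h=4 -> second land @11

Answer: 7 11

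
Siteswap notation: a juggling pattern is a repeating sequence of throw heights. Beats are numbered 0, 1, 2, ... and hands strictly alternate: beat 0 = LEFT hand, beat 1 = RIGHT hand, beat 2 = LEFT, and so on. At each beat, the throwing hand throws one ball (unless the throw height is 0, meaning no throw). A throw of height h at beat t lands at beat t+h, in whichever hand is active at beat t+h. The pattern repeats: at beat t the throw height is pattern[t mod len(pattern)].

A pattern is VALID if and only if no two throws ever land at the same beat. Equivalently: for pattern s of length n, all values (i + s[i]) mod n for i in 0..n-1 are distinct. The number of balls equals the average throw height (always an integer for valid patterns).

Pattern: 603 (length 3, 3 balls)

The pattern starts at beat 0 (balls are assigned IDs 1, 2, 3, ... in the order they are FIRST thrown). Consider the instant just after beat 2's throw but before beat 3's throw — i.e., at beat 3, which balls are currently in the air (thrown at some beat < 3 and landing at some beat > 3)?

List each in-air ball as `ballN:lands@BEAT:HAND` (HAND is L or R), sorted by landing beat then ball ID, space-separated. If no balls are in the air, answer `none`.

Answer: ball2:lands@5:R ball1:lands@6:L

Derivation:
Beat 0 (L): throw ball1 h=6 -> lands@6:L; in-air after throw: [b1@6:L]
Beat 2 (L): throw ball2 h=3 -> lands@5:R; in-air after throw: [b2@5:R b1@6:L]
Beat 3 (R): throw ball3 h=6 -> lands@9:R; in-air after throw: [b2@5:R b1@6:L b3@9:R]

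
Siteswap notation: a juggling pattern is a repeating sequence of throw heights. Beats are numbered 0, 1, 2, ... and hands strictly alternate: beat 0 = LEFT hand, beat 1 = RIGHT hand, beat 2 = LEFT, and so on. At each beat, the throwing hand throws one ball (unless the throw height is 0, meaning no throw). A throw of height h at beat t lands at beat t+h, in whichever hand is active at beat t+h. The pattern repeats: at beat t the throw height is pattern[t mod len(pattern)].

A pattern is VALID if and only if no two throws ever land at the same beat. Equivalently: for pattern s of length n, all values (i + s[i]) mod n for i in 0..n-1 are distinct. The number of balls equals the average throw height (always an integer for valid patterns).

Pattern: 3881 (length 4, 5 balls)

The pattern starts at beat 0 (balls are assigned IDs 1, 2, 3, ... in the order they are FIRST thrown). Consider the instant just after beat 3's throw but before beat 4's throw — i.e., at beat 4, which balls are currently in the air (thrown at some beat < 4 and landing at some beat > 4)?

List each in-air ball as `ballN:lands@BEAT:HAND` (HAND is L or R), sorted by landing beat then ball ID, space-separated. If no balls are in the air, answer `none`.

Beat 0 (L): throw ball1 h=3 -> lands@3:R; in-air after throw: [b1@3:R]
Beat 1 (R): throw ball2 h=8 -> lands@9:R; in-air after throw: [b1@3:R b2@9:R]
Beat 2 (L): throw ball3 h=8 -> lands@10:L; in-air after throw: [b1@3:R b2@9:R b3@10:L]
Beat 3 (R): throw ball1 h=1 -> lands@4:L; in-air after throw: [b1@4:L b2@9:R b3@10:L]
Beat 4 (L): throw ball1 h=3 -> lands@7:R; in-air after throw: [b1@7:R b2@9:R b3@10:L]

Answer: ball2:lands@9:R ball3:lands@10:L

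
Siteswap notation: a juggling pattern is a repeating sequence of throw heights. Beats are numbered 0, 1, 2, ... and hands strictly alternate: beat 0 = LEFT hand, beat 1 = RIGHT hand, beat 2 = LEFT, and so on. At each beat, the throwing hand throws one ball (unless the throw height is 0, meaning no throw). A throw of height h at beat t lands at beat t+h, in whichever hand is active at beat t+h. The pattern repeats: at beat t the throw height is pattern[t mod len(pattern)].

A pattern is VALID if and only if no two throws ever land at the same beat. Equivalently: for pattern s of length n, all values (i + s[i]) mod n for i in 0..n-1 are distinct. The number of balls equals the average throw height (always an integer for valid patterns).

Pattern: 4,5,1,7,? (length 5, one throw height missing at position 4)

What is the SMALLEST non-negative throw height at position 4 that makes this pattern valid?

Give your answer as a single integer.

i=0: (0 + 4) mod 5 = 4
i=1: (1 + 5) mod 5 = 1
i=2: (2 + 1) mod 5 = 3
i=3: (3 + 7) mod 5 = 0
i=4: s[i]=? (unknown)
Known residues: [0, 1, 3, 4]; need a permutation of 0..4, so missing residue r = 2
Need (4 + s) mod 5 = 2; smallest s = (2 - 4) mod 5 = 3

Answer: 3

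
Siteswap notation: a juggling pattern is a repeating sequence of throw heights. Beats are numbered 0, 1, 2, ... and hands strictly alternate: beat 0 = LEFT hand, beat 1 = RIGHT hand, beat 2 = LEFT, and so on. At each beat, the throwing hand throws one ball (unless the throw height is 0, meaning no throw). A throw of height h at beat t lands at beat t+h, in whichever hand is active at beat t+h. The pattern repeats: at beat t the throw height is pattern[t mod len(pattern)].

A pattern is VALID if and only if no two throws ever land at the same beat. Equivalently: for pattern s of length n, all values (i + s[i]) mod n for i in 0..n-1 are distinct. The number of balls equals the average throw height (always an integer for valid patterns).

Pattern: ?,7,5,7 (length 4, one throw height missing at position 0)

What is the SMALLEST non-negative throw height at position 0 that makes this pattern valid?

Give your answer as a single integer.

Answer: 1

Derivation:
i=0: s[i]=? (unknown)
i=1: (1 + 7) mod 4 = 0
i=2: (2 + 5) mod 4 = 3
i=3: (3 + 7) mod 4 = 2
Known residues: [0, 2, 3]; need a permutation of 0..3, so missing residue r = 1
Need (0 + s) mod 4 = 1; smallest s = (1 - 0) mod 4 = 1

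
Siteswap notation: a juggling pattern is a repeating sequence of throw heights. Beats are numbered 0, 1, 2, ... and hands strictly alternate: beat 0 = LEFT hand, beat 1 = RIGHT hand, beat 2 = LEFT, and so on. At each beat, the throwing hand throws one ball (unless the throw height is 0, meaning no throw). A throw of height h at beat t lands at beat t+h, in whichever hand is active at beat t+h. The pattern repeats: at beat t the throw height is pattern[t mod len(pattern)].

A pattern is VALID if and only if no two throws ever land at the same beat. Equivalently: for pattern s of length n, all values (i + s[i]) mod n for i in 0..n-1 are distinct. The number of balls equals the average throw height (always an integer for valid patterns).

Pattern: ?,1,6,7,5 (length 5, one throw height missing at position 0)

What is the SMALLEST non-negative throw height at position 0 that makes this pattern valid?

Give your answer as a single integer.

i=0: s[i]=? (unknown)
i=1: (1 + 1) mod 5 = 2
i=2: (2 + 6) mod 5 = 3
i=3: (3 + 7) mod 5 = 0
i=4: (4 + 5) mod 5 = 4
Known residues: [0, 2, 3, 4]; need a permutation of 0..4, so missing residue r = 1
Need (0 + s) mod 5 = 1; smallest s = (1 - 0) mod 5 = 1

Answer: 1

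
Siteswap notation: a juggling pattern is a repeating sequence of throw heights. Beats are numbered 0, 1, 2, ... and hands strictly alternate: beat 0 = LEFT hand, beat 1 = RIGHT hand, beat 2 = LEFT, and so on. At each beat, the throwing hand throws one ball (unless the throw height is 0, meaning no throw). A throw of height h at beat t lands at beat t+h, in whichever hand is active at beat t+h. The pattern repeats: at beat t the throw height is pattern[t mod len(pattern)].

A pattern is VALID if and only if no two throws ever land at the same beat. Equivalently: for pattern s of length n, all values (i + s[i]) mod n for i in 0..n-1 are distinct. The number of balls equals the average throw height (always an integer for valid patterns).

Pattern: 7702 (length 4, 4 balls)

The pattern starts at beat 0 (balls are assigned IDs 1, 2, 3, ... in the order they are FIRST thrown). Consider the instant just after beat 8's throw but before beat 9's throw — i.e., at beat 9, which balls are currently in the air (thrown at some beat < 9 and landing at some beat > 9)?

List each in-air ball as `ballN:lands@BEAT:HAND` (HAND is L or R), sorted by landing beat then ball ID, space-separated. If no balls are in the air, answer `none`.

Answer: ball4:lands@11:R ball3:lands@12:L ball2:lands@15:R

Derivation:
Beat 0 (L): throw ball1 h=7 -> lands@7:R; in-air after throw: [b1@7:R]
Beat 1 (R): throw ball2 h=7 -> lands@8:L; in-air after throw: [b1@7:R b2@8:L]
Beat 3 (R): throw ball3 h=2 -> lands@5:R; in-air after throw: [b3@5:R b1@7:R b2@8:L]
Beat 4 (L): throw ball4 h=7 -> lands@11:R; in-air after throw: [b3@5:R b1@7:R b2@8:L b4@11:R]
Beat 5 (R): throw ball3 h=7 -> lands@12:L; in-air after throw: [b1@7:R b2@8:L b4@11:R b3@12:L]
Beat 7 (R): throw ball1 h=2 -> lands@9:R; in-air after throw: [b2@8:L b1@9:R b4@11:R b3@12:L]
Beat 8 (L): throw ball2 h=7 -> lands@15:R; in-air after throw: [b1@9:R b4@11:R b3@12:L b2@15:R]
Beat 9 (R): throw ball1 h=7 -> lands@16:L; in-air after throw: [b4@11:R b3@12:L b2@15:R b1@16:L]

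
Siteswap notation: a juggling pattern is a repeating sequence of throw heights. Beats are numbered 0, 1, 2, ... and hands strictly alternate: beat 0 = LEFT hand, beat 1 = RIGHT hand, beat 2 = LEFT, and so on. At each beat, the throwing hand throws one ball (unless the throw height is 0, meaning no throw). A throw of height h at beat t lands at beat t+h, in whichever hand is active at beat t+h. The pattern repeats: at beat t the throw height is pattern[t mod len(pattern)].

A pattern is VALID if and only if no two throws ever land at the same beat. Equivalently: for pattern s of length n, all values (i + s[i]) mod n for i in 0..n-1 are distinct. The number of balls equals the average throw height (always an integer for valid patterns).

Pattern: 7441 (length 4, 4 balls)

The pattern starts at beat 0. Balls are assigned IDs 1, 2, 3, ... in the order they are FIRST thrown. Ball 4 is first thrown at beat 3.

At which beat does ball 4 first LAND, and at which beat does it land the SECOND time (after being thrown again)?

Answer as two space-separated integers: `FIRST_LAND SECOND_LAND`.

Beat 0 (L): throw ball1 h=7 -> lands@7:R; in-air after throw: [b1@7:R]
Beat 1 (R): throw ball2 h=4 -> lands@5:R; in-air after throw: [b2@5:R b1@7:R]
Beat 2 (L): throw ball3 h=4 -> lands@6:L; in-air after throw: [b2@5:R b3@6:L b1@7:R]
Beat 3 (R): throw ball4 h=1 -> lands@4:L; in-air after throw: [b4@4:L b2@5:R b3@6:L b1@7:R]
Beat 4 (L): throw ball4 h=7 -> lands@11:R; in-air after throw: [b2@5:R b3@6:L b1@7:R b4@11:R]
Beat 5 (R): throw ball2 h=4 -> lands@9:R; in-air after throw: [b3@6:L b1@7:R b2@9:R b4@11:R]
Beat 6 (L): throw ball3 h=4 -> lands@10:L; in-air after throw: [b1@7:R b2@9:R b3@10:L b4@11:R]
Beat 7 (R): throw ball1 h=1 -> lands@8:L; in-air after throw: [b1@8:L b2@9:R b3@10:L b4@11:R]
Beat 8 (L): throw ball1 h=7 -> lands@15:R; in-air after throw: [b2@9:R b3@10:L b4@11:R b1@15:R]
Beat 9 (R): throw ball2 h=4 -> lands@13:R; in-air after throw: [b3@10:L b4@11:R b2@13:R b1@15:R]
Beat 10 (L): throw ball3 h=4 -> lands@14:L; in-air after throw: [b4@11:R b2@13:R b3@14:L b1@15:R]
Beat 11 (R): throw ball4 h=1 -> lands@12:L; in-air after throw: [b4@12:L b2@13:R b3@14:L b1@15:R]
Ball 4: thrown@3 h=1 -> first land @4; rethrown@4 h=7 -> second land @11

Answer: 4 11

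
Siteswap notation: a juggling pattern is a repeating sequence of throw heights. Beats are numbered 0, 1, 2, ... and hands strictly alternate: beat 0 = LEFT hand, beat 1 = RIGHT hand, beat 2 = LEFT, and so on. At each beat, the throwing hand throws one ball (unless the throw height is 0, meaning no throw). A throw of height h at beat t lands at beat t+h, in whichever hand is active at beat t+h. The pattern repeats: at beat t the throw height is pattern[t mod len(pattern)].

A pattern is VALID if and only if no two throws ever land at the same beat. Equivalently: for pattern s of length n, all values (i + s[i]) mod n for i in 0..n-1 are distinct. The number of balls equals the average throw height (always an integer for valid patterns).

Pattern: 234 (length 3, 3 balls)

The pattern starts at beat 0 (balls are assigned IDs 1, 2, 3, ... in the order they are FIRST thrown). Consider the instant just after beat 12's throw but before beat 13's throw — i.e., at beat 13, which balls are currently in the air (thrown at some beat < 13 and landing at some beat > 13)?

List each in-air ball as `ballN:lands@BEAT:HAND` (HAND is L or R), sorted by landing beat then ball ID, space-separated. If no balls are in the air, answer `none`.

Beat 0 (L): throw ball1 h=2 -> lands@2:L; in-air after throw: [b1@2:L]
Beat 1 (R): throw ball2 h=3 -> lands@4:L; in-air after throw: [b1@2:L b2@4:L]
Beat 2 (L): throw ball1 h=4 -> lands@6:L; in-air after throw: [b2@4:L b1@6:L]
Beat 3 (R): throw ball3 h=2 -> lands@5:R; in-air after throw: [b2@4:L b3@5:R b1@6:L]
Beat 4 (L): throw ball2 h=3 -> lands@7:R; in-air after throw: [b3@5:R b1@6:L b2@7:R]
Beat 5 (R): throw ball3 h=4 -> lands@9:R; in-air after throw: [b1@6:L b2@7:R b3@9:R]
Beat 6 (L): throw ball1 h=2 -> lands@8:L; in-air after throw: [b2@7:R b1@8:L b3@9:R]
Beat 7 (R): throw ball2 h=3 -> lands@10:L; in-air after throw: [b1@8:L b3@9:R b2@10:L]
Beat 8 (L): throw ball1 h=4 -> lands@12:L; in-air after throw: [b3@9:R b2@10:L b1@12:L]
Beat 9 (R): throw ball3 h=2 -> lands@11:R; in-air after throw: [b2@10:L b3@11:R b1@12:L]
Beat 10 (L): throw ball2 h=3 -> lands@13:R; in-air after throw: [b3@11:R b1@12:L b2@13:R]
Beat 11 (R): throw ball3 h=4 -> lands@15:R; in-air after throw: [b1@12:L b2@13:R b3@15:R]
Beat 12 (L): throw ball1 h=2 -> lands@14:L; in-air after throw: [b2@13:R b1@14:L b3@15:R]
Beat 13 (R): throw ball2 h=3 -> lands@16:L; in-air after throw: [b1@14:L b3@15:R b2@16:L]

Answer: ball1:lands@14:L ball3:lands@15:R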